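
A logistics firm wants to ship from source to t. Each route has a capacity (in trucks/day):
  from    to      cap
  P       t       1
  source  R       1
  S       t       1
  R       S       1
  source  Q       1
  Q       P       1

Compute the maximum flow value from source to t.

Augment source->Q->P->t: bottleneck 1. Total 1.
Augment source->R->S->t: bottleneck 1. Total 2.
No augmenting path remains in the residual graph.

2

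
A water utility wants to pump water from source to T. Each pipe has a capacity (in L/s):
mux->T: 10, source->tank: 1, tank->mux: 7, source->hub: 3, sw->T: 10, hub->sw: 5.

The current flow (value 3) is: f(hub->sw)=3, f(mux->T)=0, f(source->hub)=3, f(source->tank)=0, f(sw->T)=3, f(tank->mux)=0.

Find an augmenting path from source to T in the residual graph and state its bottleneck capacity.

source->tank->mux->T, bottleneck 1

Residual along source->tank->mux->T: source->tank: 1, tank->mux: 7, mux->T: 10.
Bottleneck = min = 1.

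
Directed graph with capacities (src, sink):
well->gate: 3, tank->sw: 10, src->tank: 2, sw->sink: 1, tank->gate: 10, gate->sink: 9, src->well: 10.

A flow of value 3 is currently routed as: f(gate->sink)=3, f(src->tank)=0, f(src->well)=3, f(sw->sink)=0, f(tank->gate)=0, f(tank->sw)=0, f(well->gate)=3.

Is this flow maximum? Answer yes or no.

Residual path src->tank->gate->sink has bottleneck 2 > 0.
Pushing 2 along it raises the flow to 5, so the given flow is not maximum.

No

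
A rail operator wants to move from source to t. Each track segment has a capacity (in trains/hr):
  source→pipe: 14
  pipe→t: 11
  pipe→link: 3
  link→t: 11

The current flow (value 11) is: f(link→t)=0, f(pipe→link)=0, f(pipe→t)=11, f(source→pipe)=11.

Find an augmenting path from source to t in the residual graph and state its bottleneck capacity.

Residual along source→pipe→link→t: source→pipe: 3, pipe→link: 3, link→t: 11.
Bottleneck = min = 3.

source→pipe→link→t, bottleneck 3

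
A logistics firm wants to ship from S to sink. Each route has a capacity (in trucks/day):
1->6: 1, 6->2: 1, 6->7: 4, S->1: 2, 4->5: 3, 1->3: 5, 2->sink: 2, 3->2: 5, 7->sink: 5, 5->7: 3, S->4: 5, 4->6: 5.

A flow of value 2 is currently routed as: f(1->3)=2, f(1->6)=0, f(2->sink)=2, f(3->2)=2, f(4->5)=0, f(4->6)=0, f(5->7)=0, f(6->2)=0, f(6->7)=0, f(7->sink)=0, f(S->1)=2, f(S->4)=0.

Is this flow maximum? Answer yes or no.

Residual path S->4->6->7->sink has bottleneck 4 > 0.
Pushing 4 along it raises the flow to 6, so the given flow is not maximum.

No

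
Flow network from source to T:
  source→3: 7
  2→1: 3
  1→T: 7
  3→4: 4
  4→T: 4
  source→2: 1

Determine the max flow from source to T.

Augment source→2→1→T: bottleneck 1. Total 1.
Augment source→3→4→T: bottleneck 4. Total 5.
No augmenting path remains in the residual graph.

5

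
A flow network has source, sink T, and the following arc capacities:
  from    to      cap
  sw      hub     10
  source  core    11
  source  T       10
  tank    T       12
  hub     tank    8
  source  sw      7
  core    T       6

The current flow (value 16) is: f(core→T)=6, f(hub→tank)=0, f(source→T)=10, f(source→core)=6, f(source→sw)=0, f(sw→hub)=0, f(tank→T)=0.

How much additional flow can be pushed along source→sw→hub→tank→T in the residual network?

7

Residual capacities along the path: source→sw: 7, sw→hub: 10, hub→tank: 8, tank→T: 12.
Minimum is 7.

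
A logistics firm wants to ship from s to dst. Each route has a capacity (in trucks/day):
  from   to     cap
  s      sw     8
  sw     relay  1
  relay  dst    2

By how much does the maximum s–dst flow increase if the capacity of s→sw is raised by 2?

Original max flow = 1.
Edge s→sw does not cross the min cut (source side {s, sw}), so extra capacity there cannot help.
New max flow = 1. Increase = 0.

0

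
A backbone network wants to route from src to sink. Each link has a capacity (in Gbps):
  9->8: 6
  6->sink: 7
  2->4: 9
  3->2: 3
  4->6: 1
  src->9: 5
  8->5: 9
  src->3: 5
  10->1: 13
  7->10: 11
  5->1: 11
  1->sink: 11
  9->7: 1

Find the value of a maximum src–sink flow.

Augment src->3->2->4->6->sink: bottleneck 1. Total 1.
Augment src->9->8->5->1->sink: bottleneck 5. Total 6.
No augmenting path remains in the residual graph.

6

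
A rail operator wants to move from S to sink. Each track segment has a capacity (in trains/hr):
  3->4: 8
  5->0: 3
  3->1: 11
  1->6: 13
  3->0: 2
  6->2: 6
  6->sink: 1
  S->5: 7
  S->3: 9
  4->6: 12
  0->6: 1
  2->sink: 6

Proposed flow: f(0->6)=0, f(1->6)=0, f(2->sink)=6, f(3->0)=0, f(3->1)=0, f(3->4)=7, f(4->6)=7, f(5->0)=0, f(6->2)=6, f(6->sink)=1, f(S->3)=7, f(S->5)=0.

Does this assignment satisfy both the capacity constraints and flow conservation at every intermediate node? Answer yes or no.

Yes

Every edge has 0 ≤ f(e) ≤ cap(e).
At each intermediate node, inflow equals outflow.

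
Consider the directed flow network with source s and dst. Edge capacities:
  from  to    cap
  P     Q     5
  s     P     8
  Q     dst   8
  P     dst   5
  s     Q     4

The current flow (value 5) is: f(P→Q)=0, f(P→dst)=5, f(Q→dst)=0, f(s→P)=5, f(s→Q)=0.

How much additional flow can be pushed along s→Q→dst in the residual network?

Residual capacities along the path: s→Q: 4, Q→dst: 8.
Minimum is 4.

4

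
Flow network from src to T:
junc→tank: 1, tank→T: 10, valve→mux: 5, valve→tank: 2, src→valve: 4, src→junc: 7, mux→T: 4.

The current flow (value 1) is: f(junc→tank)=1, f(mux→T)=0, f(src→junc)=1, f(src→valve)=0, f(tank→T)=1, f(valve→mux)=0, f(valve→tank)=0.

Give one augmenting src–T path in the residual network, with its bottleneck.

Residual along src→valve→tank→T: src→valve: 4, valve→tank: 2, tank→T: 9.
Bottleneck = min = 2.

src→valve→tank→T, bottleneck 2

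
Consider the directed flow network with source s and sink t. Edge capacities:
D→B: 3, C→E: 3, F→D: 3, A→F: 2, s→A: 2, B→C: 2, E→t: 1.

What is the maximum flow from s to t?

1

Augment s→A→F→D→B→C→E→t: bottleneck 1. Total 1.
No augmenting path remains in the residual graph.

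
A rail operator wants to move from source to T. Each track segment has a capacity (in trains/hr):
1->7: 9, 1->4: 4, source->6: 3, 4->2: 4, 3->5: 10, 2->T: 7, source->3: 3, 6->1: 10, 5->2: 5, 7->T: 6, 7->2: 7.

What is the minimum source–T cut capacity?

6

Max flow = 6 (via 2 augmenting paths).
In the residual at optimum, the set reachable from source is {source}.
Cut edges: source->6 (cap 3), source->3 (cap 3). Sum = 6.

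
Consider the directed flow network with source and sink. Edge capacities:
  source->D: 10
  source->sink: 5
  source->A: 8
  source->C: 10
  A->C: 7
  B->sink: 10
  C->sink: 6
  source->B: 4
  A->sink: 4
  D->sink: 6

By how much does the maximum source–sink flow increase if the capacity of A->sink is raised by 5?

Original max flow = 25.
After raising cap(A->sink), augmenting paths through that edge carry 4 more units.
New max flow = 29. Increase = 4.

4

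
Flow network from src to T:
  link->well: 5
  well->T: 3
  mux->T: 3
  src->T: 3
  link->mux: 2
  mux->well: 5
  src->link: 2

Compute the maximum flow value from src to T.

5

Augment src->T: bottleneck 3. Total 3.
Augment src->link->mux->T: bottleneck 2. Total 5.
No augmenting path remains in the residual graph.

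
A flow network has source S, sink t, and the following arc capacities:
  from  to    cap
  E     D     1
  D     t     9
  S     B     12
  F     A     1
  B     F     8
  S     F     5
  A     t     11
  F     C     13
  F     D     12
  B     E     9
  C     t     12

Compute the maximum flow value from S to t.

14

Augment S->F->A->t: bottleneck 1. Total 1.
Augment S->F->C->t: bottleneck 4. Total 5.
Augment S->B->F->C->t: bottleneck 8. Total 13.
Augment S->B->E->D->t: bottleneck 1. Total 14.
No augmenting path remains in the residual graph.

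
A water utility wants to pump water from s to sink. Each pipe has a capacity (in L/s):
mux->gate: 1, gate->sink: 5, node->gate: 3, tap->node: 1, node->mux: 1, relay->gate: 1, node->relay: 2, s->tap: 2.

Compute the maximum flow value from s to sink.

1

Augment s->tap->node->gate->sink: bottleneck 1. Total 1.
No augmenting path remains in the residual graph.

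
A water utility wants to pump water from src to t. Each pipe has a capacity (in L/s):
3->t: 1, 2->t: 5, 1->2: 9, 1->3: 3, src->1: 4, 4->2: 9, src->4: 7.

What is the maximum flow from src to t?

6

Augment src->1->3->t: bottleneck 1. Total 1.
Augment src->1->2->t: bottleneck 3. Total 4.
Augment src->4->2->t: bottleneck 2. Total 6.
No augmenting path remains in the residual graph.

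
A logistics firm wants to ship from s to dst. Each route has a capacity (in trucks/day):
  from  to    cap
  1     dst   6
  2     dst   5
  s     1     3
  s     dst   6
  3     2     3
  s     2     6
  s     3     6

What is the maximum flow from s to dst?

14

Augment s->dst: bottleneck 6. Total 6.
Augment s->1->dst: bottleneck 3. Total 9.
Augment s->2->dst: bottleneck 5. Total 14.
No augmenting path remains in the residual graph.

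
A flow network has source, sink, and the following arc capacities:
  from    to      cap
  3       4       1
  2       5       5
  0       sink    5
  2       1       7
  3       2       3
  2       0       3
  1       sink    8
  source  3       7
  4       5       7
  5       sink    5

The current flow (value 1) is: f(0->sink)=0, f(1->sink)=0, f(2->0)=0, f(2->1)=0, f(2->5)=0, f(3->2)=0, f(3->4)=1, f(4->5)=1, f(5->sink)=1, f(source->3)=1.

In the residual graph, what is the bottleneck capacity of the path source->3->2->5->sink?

Residual capacities along the path: source->3: 6, 3->2: 3, 2->5: 5, 5->sink: 4.
Minimum is 3.

3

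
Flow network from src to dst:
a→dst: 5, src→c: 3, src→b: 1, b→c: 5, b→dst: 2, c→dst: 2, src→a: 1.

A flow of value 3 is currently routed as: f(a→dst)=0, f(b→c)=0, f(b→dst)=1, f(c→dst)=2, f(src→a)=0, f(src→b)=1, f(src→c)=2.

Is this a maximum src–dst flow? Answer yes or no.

Residual path src→a→dst has bottleneck 1 > 0.
Pushing 1 along it raises the flow to 4, so the given flow is not maximum.

No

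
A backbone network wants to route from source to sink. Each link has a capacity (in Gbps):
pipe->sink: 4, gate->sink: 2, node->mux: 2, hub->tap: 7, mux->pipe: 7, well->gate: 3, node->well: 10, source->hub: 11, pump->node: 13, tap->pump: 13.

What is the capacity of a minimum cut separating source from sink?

4

Max flow = 4 (via 2 augmenting paths).
In the residual at optimum, the set reachable from source is {gate, hub, node, pump, source, tap, well}.
Cut edges: node->mux (cap 2), gate->sink (cap 2). Sum = 4.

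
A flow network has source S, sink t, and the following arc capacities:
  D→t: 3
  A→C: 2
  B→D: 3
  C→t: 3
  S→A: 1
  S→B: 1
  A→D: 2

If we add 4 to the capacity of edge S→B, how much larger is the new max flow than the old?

2

Original max flow = 2.
After raising cap(S→B), augmenting paths through that edge carry 2 more units.
New max flow = 4. Increase = 2.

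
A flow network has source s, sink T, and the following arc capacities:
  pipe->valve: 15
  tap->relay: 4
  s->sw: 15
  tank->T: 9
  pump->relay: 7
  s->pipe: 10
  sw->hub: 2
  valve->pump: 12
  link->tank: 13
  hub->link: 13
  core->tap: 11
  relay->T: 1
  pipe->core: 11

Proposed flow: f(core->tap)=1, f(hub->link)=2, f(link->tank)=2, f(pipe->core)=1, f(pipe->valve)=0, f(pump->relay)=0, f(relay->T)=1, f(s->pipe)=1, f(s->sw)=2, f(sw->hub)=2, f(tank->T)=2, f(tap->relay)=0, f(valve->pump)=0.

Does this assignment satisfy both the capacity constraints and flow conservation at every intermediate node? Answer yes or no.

No

Conservation fails at tap: inflow 1 ≠ outflow 0.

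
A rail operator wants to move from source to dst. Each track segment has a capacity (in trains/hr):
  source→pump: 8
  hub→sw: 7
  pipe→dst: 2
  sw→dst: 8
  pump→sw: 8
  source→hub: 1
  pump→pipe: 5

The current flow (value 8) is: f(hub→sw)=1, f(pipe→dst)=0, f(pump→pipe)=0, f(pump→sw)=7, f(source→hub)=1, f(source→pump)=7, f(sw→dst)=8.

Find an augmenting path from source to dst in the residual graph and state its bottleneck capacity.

source→pump→pipe→dst, bottleneck 1

Residual along source→pump→pipe→dst: source→pump: 1, pump→pipe: 5, pipe→dst: 2.
Bottleneck = min = 1.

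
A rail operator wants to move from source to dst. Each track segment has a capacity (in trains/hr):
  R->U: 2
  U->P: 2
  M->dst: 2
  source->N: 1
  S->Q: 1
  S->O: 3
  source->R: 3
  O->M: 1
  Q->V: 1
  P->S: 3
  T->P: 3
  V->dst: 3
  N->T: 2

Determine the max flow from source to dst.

2

Augment source->R->U->P->S->O->M->dst: bottleneck 1. Total 1.
Augment source->R->U->P->S->Q->V->dst: bottleneck 1. Total 2.
No augmenting path remains in the residual graph.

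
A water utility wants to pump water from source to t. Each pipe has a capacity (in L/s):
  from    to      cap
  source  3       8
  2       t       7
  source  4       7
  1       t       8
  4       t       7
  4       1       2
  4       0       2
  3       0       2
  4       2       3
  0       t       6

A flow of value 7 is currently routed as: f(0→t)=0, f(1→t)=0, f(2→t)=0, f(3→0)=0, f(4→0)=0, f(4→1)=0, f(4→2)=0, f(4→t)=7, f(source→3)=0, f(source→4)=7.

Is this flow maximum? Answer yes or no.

Residual path source→3→0→t has bottleneck 2 > 0.
Pushing 2 along it raises the flow to 9, so the given flow is not maximum.

No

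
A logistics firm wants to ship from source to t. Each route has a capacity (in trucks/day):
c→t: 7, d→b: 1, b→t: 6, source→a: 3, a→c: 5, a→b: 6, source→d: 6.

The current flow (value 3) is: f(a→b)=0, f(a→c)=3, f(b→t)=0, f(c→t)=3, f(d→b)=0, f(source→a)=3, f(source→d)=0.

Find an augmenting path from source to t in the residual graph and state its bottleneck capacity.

source→d→b→t, bottleneck 1

Residual along source→d→b→t: source→d: 6, d→b: 1, b→t: 6.
Bottleneck = min = 1.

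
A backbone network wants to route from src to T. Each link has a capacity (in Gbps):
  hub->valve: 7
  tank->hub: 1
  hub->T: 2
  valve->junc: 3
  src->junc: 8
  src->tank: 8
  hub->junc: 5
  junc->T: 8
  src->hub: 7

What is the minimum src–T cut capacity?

10

Max flow = 10 (via 2 augmenting paths).
In the residual at optimum, the set reachable from src is {hub, junc, src, tank, valve}.
Cut edges: hub->T (cap 2), junc->T (cap 8). Sum = 10.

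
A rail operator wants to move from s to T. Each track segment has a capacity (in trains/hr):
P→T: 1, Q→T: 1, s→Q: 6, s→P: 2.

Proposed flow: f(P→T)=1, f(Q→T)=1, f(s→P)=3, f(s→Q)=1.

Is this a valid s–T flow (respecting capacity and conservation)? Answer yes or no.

Capacity violated on s→P: flow 3 > capacity 2.

No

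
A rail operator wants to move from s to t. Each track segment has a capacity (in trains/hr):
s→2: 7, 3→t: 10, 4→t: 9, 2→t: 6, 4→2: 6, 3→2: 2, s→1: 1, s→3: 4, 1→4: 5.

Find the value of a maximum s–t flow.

Augment s→3→t: bottleneck 4. Total 4.
Augment s→2→t: bottleneck 6. Total 10.
Augment s→1→4→t: bottleneck 1. Total 11.
No augmenting path remains in the residual graph.

11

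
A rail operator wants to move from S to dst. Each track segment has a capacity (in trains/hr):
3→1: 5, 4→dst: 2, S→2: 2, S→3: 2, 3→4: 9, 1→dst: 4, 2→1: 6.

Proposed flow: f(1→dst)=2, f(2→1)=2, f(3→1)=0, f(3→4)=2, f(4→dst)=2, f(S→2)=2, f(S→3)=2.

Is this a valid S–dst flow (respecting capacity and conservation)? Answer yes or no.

Every edge has 0 ≤ f(e) ≤ cap(e).
At each intermediate node, inflow equals outflow.

Yes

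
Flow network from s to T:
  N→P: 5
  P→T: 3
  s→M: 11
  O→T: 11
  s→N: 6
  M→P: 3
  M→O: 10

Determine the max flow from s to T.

Augment s→M→O→T: bottleneck 10. Total 10.
Augment s→M→P→T: bottleneck 1. Total 11.
Augment s→N→P→T: bottleneck 2. Total 13.
No augmenting path remains in the residual graph.

13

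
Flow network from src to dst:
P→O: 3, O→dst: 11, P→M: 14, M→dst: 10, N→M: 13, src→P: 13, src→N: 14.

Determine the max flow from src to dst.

Augment src→N→M→dst: bottleneck 10. Total 10.
Augment src→P→O→dst: bottleneck 3. Total 13.
No augmenting path remains in the residual graph.

13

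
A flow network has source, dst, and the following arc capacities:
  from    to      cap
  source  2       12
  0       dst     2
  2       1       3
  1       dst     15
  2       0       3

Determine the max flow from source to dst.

5

Augment source→2→0→dst: bottleneck 2. Total 2.
Augment source→2→1→dst: bottleneck 3. Total 5.
No augmenting path remains in the residual graph.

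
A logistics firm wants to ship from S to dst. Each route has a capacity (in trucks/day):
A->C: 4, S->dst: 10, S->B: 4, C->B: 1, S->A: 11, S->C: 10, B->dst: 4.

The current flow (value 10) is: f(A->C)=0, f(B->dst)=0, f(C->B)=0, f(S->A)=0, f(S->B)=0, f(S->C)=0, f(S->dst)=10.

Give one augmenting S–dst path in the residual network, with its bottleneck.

Residual along S->B->dst: S->B: 4, B->dst: 4.
Bottleneck = min = 4.

S->B->dst, bottleneck 4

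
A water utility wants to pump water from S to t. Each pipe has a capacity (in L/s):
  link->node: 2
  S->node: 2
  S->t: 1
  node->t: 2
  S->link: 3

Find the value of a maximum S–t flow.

3

Augment S->t: bottleneck 1. Total 1.
Augment S->node->t: bottleneck 2. Total 3.
No augmenting path remains in the residual graph.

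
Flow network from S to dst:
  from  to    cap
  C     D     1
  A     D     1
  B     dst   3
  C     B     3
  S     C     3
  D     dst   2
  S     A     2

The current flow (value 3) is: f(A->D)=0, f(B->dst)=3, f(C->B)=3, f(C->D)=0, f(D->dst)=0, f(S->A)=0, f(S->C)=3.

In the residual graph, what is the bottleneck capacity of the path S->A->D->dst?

1

Residual capacities along the path: S->A: 2, A->D: 1, D->dst: 2.
Minimum is 1.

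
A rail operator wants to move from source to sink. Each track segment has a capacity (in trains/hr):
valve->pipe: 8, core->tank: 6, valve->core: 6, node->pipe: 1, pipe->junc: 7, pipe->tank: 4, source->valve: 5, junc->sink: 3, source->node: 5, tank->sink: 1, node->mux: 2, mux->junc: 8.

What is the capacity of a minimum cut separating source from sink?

4

Max flow = 4 (via 3 augmenting paths).
In the residual at optimum, the set reachable from source is {core, junc, mux, node, pipe, source, tank, valve}.
Cut edges: junc->sink (cap 3), tank->sink (cap 1). Sum = 4.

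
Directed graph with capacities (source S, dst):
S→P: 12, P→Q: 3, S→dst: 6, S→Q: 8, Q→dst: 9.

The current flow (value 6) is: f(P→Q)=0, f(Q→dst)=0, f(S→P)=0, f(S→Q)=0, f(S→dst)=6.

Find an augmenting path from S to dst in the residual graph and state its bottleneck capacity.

S→Q→dst, bottleneck 8

Residual along S→Q→dst: S→Q: 8, Q→dst: 9.
Bottleneck = min = 8.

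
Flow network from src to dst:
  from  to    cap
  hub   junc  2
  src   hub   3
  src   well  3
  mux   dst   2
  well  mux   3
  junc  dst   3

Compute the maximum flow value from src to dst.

Augment src→well→mux→dst: bottleneck 2. Total 2.
Augment src→hub→junc→dst: bottleneck 2. Total 4.
No augmenting path remains in the residual graph.

4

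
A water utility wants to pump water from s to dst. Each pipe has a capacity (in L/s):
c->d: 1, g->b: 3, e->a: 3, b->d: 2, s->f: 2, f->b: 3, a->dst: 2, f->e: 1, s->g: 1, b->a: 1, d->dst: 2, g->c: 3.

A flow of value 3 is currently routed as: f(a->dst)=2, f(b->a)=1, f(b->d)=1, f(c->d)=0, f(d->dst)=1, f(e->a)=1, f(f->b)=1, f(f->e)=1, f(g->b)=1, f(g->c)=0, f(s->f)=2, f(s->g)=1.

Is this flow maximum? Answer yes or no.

Yes

Residual reachable from s: {s}; dst is not reachable.
Saturated cut: s->f, s->g with total capacity 3 = current flow value. Flow is maximum.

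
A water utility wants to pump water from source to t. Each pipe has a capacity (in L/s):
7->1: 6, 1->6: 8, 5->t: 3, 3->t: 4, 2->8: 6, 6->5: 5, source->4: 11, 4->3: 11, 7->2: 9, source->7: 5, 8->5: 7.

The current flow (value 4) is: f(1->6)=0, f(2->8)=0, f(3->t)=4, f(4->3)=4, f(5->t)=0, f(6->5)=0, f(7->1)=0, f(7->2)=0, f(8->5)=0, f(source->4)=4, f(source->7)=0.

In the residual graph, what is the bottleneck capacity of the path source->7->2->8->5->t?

Residual capacities along the path: source->7: 5, 7->2: 9, 2->8: 6, 8->5: 7, 5->t: 3.
Minimum is 3.

3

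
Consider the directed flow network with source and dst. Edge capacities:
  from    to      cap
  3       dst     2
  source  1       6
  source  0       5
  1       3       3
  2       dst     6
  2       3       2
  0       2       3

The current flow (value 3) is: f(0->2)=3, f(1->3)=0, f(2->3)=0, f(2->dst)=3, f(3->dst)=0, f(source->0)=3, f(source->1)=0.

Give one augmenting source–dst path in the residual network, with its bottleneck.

Residual along source->1->3->dst: source->1: 6, 1->3: 3, 3->dst: 2.
Bottleneck = min = 2.

source->1->3->dst, bottleneck 2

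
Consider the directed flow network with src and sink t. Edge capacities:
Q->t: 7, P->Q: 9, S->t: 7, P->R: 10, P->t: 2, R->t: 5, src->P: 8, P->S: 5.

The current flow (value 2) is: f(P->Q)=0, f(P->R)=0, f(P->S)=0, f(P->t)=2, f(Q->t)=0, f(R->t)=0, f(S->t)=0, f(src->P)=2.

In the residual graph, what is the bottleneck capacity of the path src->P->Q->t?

Residual capacities along the path: src->P: 6, P->Q: 9, Q->t: 7.
Minimum is 6.

6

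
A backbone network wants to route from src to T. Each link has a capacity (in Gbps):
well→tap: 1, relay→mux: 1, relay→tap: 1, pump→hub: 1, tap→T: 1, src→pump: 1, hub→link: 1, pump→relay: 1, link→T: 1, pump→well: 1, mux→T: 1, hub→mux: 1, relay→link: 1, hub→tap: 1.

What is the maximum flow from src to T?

Augment src→pump→well→tap→T: bottleneck 1. Total 1.
No augmenting path remains in the residual graph.

1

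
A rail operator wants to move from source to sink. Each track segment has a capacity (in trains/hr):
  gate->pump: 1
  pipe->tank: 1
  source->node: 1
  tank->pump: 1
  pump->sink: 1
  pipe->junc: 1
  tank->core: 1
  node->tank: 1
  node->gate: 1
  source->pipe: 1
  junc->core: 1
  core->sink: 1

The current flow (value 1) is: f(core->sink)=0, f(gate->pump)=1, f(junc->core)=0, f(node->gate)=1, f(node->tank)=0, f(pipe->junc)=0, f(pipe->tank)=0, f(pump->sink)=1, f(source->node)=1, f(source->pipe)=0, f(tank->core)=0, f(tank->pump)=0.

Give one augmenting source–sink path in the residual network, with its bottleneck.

source->pipe->tank->core->sink, bottleneck 1

Residual along source->pipe->tank->core->sink: source->pipe: 1, pipe->tank: 1, tank->core: 1, core->sink: 1.
Bottleneck = min = 1.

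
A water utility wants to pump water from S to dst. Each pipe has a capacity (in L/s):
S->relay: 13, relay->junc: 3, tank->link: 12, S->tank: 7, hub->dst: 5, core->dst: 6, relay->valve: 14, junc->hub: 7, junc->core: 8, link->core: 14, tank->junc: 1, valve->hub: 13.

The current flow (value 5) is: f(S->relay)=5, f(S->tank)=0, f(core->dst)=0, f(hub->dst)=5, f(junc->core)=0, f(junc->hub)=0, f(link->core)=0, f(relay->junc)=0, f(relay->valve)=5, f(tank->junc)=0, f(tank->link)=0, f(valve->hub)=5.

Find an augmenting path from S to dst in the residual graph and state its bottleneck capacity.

S->relay->junc->core->dst, bottleneck 3

Residual along S->relay->junc->core->dst: S->relay: 8, relay->junc: 3, junc->core: 8, core->dst: 6.
Bottleneck = min = 3.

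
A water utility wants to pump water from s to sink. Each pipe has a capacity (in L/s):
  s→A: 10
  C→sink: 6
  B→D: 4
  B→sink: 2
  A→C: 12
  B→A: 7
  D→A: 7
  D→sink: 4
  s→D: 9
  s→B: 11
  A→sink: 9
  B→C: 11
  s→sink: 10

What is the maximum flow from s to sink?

31

Augment s→sink: bottleneck 10. Total 10.
Augment s→B→sink: bottleneck 2. Total 12.
Augment s→D→sink: bottleneck 4. Total 16.
Augment s→A→sink: bottleneck 9. Total 25.
Augment s→B→C→sink: bottleneck 6. Total 31.
No augmenting path remains in the residual graph.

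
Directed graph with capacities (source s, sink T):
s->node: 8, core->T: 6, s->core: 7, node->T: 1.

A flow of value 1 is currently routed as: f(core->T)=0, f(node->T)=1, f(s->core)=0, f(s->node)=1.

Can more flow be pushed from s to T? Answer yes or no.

Residual path s->core->T has bottleneck 6 > 0.
Pushing 6 along it raises the flow to 7, so the given flow is not maximum.

Yes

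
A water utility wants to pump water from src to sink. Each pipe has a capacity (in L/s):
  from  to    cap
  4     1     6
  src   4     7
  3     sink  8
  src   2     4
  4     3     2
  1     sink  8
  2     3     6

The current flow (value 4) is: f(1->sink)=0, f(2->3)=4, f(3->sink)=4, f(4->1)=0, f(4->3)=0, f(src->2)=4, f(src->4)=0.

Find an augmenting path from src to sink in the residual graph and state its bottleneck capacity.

src->4->3->sink, bottleneck 2

Residual along src->4->3->sink: src->4: 7, 4->3: 2, 3->sink: 4.
Bottleneck = min = 2.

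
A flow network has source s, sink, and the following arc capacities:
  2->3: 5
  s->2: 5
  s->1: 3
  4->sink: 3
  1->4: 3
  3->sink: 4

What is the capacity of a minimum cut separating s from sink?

Max flow = 7 (via 2 augmenting paths).
In the residual at optimum, the set reachable from s is {2, 3, s}.
Cut edges: s->1 (cap 3), 3->sink (cap 4). Sum = 7.

7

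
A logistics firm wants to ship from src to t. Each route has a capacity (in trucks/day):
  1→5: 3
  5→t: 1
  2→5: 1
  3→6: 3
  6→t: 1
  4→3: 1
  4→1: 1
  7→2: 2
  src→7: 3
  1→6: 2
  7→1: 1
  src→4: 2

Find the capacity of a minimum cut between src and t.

2

Max flow = 2 (via 2 augmenting paths).
In the residual at optimum, the set reachable from src is {1, 2, 3, 4, 5, 6, 7, src}.
Cut edges: 5→t (cap 1), 6→t (cap 1). Sum = 2.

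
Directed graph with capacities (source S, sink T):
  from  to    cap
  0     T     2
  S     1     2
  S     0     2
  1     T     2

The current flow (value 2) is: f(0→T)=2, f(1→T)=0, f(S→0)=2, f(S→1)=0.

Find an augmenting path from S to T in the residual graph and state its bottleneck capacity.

S→1→T, bottleneck 2

Residual along S→1→T: S→1: 2, 1→T: 2.
Bottleneck = min = 2.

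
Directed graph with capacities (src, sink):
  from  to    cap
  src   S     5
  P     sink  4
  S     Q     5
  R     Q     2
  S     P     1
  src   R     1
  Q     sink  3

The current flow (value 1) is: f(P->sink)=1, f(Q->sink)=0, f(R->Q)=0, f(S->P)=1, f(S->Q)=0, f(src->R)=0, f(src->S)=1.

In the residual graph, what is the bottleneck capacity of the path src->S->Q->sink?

3

Residual capacities along the path: src->S: 4, S->Q: 5, Q->sink: 3.
Minimum is 3.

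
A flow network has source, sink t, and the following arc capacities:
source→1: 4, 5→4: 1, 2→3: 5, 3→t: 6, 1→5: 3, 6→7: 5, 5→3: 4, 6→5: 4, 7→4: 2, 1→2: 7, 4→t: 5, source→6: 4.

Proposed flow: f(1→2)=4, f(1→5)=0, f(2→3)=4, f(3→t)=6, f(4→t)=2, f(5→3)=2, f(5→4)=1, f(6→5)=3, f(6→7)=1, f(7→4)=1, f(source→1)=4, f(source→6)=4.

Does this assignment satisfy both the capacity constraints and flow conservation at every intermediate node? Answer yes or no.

Every edge has 0 ≤ f(e) ≤ cap(e).
At each intermediate node, inflow equals outflow.

Yes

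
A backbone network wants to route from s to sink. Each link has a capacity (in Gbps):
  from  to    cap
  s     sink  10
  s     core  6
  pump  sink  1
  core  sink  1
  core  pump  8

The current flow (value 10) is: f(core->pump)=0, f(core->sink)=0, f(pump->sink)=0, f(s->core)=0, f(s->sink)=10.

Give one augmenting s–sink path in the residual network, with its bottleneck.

Residual along s->core->sink: s->core: 6, core->sink: 1.
Bottleneck = min = 1.

s->core->sink, bottleneck 1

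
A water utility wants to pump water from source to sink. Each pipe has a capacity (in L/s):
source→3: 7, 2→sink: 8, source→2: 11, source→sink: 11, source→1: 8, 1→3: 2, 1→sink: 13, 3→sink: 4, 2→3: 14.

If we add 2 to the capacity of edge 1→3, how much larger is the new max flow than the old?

Original max flow = 31.
Edge 1→3 does not cross the min cut (source side {2, 3, source}), so extra capacity there cannot help.
New max flow = 31. Increase = 0.

0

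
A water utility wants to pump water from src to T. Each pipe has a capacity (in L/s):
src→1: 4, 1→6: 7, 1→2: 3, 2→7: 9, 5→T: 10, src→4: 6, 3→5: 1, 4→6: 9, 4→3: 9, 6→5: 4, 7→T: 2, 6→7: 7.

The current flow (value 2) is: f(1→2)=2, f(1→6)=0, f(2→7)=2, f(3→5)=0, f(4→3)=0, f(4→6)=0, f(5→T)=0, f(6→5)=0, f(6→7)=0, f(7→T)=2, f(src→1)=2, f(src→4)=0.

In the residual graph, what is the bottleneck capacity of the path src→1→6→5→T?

2

Residual capacities along the path: src→1: 2, 1→6: 7, 6→5: 4, 5→T: 10.
Minimum is 2.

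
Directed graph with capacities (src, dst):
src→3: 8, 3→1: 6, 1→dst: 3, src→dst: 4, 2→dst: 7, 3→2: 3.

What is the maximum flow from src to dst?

Augment src→dst: bottleneck 4. Total 4.
Augment src→3→1→dst: bottleneck 3. Total 7.
Augment src→3→2→dst: bottleneck 3. Total 10.
No augmenting path remains in the residual graph.

10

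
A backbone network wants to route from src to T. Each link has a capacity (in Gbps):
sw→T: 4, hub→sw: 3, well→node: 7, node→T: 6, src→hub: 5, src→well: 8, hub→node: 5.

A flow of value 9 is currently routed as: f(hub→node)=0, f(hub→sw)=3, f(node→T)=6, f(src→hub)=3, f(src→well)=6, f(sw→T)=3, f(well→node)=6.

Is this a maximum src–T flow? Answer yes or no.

Residual reachable from src: {hub, node, src, well}; T is not reachable.
Saturated cut: hub→sw, node→T with total capacity 9 = current flow value. Flow is maximum.

Yes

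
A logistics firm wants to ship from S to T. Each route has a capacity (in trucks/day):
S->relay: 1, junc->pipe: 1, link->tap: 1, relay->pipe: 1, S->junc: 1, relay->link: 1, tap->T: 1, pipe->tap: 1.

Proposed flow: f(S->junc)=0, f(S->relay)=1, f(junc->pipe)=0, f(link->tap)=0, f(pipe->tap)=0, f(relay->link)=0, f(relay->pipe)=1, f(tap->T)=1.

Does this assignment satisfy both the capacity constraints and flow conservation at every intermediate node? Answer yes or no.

Conservation fails at pipe: inflow 1 ≠ outflow 0.

No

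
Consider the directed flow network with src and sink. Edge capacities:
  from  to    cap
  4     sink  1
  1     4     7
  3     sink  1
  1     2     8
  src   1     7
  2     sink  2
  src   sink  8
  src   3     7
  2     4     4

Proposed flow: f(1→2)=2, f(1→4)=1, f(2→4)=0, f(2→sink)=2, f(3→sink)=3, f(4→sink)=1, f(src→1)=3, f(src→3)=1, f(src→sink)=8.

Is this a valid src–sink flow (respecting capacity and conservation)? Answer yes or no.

Capacity violated on 3→sink: flow 3 > capacity 1.

No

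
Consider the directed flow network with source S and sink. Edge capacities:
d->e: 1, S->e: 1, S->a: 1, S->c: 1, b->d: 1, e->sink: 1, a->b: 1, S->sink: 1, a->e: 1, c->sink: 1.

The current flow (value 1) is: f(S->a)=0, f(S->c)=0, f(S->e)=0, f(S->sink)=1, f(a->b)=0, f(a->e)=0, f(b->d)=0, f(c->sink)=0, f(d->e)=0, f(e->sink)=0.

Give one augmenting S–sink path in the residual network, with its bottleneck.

S->c->sink, bottleneck 1

Residual along S->c->sink: S->c: 1, c->sink: 1.
Bottleneck = min = 1.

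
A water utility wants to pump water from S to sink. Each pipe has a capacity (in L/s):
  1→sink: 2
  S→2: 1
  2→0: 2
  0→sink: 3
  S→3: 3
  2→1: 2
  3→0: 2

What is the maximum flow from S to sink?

Augment S→3→0→sink: bottleneck 2. Total 2.
Augment S→2→0→sink: bottleneck 1. Total 3.
No augmenting path remains in the residual graph.

3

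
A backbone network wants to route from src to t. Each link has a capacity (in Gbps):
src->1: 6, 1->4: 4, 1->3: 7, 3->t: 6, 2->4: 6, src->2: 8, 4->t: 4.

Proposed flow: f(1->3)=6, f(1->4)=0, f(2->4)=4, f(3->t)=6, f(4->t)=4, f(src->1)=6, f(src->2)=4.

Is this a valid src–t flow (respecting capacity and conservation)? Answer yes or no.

Yes

Every edge has 0 ≤ f(e) ≤ cap(e).
At each intermediate node, inflow equals outflow.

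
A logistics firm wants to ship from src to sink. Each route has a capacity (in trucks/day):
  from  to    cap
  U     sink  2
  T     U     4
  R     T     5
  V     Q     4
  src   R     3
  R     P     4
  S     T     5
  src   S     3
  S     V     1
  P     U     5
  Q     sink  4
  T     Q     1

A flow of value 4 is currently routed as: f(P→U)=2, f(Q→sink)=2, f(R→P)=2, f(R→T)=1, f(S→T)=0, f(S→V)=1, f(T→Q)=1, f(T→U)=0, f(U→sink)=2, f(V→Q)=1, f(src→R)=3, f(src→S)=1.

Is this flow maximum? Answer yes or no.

Yes

Residual reachable from src: {P, R, S, T, U, src}; sink is not reachable.
Saturated cut: S→V, T→Q, U→sink with total capacity 4 = current flow value. Flow is maximum.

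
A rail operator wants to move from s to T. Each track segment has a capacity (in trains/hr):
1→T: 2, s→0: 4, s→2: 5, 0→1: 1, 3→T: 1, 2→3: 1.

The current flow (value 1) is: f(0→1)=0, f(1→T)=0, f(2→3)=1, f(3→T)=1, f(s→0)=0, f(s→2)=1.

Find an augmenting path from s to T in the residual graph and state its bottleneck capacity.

Residual along s→0→1→T: s→0: 4, 0→1: 1, 1→T: 2.
Bottleneck = min = 1.

s→0→1→T, bottleneck 1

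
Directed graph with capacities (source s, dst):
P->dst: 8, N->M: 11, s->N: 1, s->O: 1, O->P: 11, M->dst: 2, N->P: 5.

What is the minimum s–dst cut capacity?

Max flow = 2 (via 2 augmenting paths).
In the residual at optimum, the set reachable from s is {s}.
Cut edges: s->N (cap 1), s->O (cap 1). Sum = 2.

2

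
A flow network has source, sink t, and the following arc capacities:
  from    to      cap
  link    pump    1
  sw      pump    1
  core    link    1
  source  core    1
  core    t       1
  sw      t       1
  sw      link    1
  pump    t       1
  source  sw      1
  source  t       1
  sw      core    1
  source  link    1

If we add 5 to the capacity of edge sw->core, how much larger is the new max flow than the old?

Original max flow = 4.
Edge sw->core does not cross the min cut (source side {source}), so extra capacity there cannot help.
New max flow = 4. Increase = 0.

0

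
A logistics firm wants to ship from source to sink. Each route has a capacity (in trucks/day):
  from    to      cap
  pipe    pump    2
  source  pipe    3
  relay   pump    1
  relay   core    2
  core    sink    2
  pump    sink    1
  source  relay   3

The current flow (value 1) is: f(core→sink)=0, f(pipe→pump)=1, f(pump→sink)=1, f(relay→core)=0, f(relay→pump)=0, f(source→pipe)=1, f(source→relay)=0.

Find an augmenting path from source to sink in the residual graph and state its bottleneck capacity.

source→relay→core→sink, bottleneck 2

Residual along source→relay→core→sink: source→relay: 3, relay→core: 2, core→sink: 2.
Bottleneck = min = 2.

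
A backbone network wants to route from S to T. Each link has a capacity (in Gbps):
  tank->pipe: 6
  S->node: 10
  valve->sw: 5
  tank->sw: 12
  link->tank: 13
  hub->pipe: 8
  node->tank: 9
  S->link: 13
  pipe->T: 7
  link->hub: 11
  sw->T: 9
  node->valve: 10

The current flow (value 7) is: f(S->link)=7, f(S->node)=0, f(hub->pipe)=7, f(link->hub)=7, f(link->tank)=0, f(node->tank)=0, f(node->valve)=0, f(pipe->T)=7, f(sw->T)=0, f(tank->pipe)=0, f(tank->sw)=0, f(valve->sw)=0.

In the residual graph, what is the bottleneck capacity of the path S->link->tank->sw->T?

Residual capacities along the path: S->link: 6, link->tank: 13, tank->sw: 12, sw->T: 9.
Minimum is 6.

6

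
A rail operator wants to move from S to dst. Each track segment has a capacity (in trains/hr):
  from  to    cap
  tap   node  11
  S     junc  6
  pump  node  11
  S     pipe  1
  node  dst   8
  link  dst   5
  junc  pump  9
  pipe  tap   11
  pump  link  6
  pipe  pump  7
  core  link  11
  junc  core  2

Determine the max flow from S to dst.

7

Augment S->junc->core->link->dst: bottleneck 2. Total 2.
Augment S->junc->pump->link->dst: bottleneck 3. Total 5.
Augment S->junc->pump->node->dst: bottleneck 1. Total 6.
Augment S->pipe->pump->node->dst: bottleneck 1. Total 7.
No augmenting path remains in the residual graph.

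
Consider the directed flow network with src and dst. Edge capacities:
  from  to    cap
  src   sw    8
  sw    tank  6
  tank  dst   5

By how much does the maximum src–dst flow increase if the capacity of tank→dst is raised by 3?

Original max flow = 5.
After raising cap(tank→dst), augmenting paths through that edge carry 1 more unit.
New max flow = 6. Increase = 1.

1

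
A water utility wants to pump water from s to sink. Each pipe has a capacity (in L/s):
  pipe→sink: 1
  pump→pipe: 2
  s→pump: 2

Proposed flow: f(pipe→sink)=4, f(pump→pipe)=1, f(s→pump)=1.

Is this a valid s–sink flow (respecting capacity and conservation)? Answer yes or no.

Capacity violated on pipe→sink: flow 4 > capacity 1.

No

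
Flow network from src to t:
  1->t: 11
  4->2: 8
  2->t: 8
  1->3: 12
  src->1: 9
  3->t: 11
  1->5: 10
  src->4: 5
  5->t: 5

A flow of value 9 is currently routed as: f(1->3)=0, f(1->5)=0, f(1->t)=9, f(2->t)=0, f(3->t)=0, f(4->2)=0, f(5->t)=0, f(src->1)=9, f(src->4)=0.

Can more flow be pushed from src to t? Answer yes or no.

Residual path src->4->2->t has bottleneck 5 > 0.
Pushing 5 along it raises the flow to 14, so the given flow is not maximum.

Yes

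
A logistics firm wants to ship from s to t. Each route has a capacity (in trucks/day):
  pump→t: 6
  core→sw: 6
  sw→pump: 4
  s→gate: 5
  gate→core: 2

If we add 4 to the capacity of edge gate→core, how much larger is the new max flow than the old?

Original max flow = 2.
After raising cap(gate→core), augmenting paths through that edge carry 2 more units.
New max flow = 4. Increase = 2.

2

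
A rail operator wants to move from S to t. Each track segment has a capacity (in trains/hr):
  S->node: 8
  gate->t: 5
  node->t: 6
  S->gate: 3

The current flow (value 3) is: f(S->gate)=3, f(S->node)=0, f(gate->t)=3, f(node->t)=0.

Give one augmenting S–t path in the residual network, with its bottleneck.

S->node->t, bottleneck 6

Residual along S->node->t: S->node: 8, node->t: 6.
Bottleneck = min = 6.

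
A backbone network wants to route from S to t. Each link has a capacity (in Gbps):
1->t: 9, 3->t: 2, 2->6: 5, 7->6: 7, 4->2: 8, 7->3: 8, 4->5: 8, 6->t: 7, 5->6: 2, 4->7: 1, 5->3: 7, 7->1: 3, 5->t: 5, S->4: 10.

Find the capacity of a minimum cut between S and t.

Max flow = 10 (via 3 augmenting paths).
In the residual at optimum, the set reachable from S is {S}.
Cut edges: S->4 (cap 10). Sum = 10.

10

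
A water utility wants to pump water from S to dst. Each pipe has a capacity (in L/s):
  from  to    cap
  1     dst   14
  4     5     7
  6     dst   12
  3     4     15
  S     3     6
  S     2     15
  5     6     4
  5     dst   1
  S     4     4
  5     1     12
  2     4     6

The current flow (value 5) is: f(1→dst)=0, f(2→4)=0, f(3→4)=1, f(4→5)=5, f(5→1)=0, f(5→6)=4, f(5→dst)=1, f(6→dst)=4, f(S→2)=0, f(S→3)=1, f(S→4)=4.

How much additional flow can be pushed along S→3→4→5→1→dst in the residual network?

Residual capacities along the path: S→3: 5, 3→4: 14, 4→5: 2, 5→1: 12, 1→dst: 14.
Minimum is 2.

2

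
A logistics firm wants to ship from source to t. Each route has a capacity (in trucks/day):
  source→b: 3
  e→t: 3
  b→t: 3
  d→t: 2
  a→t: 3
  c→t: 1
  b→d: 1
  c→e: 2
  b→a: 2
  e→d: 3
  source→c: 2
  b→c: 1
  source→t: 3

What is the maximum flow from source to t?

8

Augment source→t: bottleneck 3. Total 3.
Augment source→b→t: bottleneck 3. Total 6.
Augment source→c→t: bottleneck 1. Total 7.
Augment source→c→e→t: bottleneck 1. Total 8.
No augmenting path remains in the residual graph.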